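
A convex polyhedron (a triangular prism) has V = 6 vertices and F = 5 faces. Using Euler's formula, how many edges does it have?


Polyhedron: triangular prism
Euler's formula for convex polyhedra: V - E + F = 2
Given: V = 6 vertices and F = 5 faces
Solve for E:
E = V + F - 2 = 6 + 5 - 2 = 9
9 edges


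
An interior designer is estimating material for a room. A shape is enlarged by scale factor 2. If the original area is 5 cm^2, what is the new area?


Linear scale factor k = 2
Original area = 5 cm^2
Rule: under a linear scaling by k, areas scale by k^2.
k^2 = 2^2 = 4
New area = 5 * 4
New area = 20
20 cm^2


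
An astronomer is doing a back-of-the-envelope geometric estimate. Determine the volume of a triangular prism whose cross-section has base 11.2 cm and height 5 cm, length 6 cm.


Shape: triangular prism
Triangle base = 11.2 cm, triangle height = 5 cm, prism length L = 6 cm
Formula: V = (1/2 * b * h_tri) * L
Cross-section area = 0.5 * 11.2 * 5 = 28
V = 28 * 6
V = 168
168 cm^3


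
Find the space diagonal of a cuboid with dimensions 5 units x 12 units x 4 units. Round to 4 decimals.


Shape: rectangular box (space diagonal)
l = 5 units, w = 12 units, h = 4 units
Visualize: the diagonal of the base, then a right triangle with that diagonal and the height.
Formula: d = sqrt(l^2 + w^2 + h^2)
l^2 + w^2 + h^2 = 25 + 144 + 16 = 185
d = sqrt(185)
d = 13.6015
13.6015 units


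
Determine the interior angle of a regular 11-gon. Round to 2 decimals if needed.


Shape: regular hendecagon (11 sides)
Formula: interior angle = (n - 2) * 180 / n
(n - 2) = 9
(n - 2) * 180 = 1620
angle = 1620 / 11
angle = 147.27
147.27 degrees


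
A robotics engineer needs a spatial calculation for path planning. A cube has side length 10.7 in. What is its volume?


Shape: cube
Side s = 10.7 in
Formula: V = s^3
V = 10.7 * 10.7 * 10.7
V = 114.49 * 10.7
V = 1225.043
1225.043 in^3


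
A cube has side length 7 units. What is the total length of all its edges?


Shape: cube
Side s = 7 units
A cube has 12 edges, all equal.
Formula: total edge length = 12 * s
Total = 12 * 7
Total = 84
84 units


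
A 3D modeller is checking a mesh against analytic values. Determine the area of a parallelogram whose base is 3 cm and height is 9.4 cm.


Shape: parallelogram
Base b = 3 cm, Height h = 9.4 cm
Formula: A = b * h
A = 3 * 9.4
A = 28.2
28.2 cm^2


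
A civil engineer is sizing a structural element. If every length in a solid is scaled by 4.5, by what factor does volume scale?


Linear scale factor k = 4.5
Rule: under a linear scaling by k, volumes scale by k^3.
k^3 = 4.5 * 4.5 * 4.5
k^3 = 20.25 * 4.5
k^3 = 91.125
Volume scales by a factor of 91.125.
91.125 (dimensionless)


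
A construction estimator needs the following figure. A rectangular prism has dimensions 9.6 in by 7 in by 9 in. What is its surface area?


Shape: rectangular prism
l = 9.6 in, w = 7 in, h = 9 in
Formula: SA = 2(lw + lh + wh)
lw = 67.2, lh = 86.4, wh = 63
lw + lh + wh = 216.6
SA = 2 * 216.6
SA = 433.2
433.2 in^2


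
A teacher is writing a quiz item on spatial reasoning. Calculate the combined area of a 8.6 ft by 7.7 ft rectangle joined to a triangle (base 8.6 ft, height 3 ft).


Composite shape: rectangle + triangle
Rectangle area = 8.6 * 7.7 = 66.22
Triangle area = 0.5 * 8.6 * 3 = 12.9
Total = 66.22 + 12.9
Total = 79.12
79.12 ft^2


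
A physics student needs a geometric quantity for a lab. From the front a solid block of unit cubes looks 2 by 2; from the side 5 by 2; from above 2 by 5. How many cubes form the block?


Orthographic views of a solid rectangular block:
Front view 2 x 2 -> length = 2, height = 2
Side view 5 x 2 -> width = 5, height = 2 (consistent)
Top view 2 x 5 -> confirms length = 2, width = 5
The block is 2 x 5 x 2.
Total unit cubes = 2 * 5 * 2 = 20
20 unit cubes


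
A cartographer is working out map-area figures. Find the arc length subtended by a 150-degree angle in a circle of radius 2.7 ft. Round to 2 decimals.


Shape: circular arc
Radius r = 2.7 ft, Angle = 150 degrees
Formula: L = (angle/360) * 2 * pi * r
2 * pi * r = 5.4 * pi
L = (150/360) * 5.4 * pi
L = 2.25 * pi
L = 7.07
7.07 ft


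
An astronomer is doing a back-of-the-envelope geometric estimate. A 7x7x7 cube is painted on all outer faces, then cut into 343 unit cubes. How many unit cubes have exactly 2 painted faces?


Large cube: 7 x 7 x 7, cut into unit cubes.
n = 7, so n - 2 = 5
Cubes with 2 painted faces lie along the edges, excluding corners.
A cube has 12 edges; each contributes (n - 2) = 5 such cubes.
Count = 12 * 5 = 60
60 unit cubes


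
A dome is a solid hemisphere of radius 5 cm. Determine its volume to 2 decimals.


Shape: hemisphere (half of a sphere)
Radius r = 5 cm
Formula: V = (1/2) * (4/3) * pi * r^3 = (2/3) * pi * r^3
r^3 = 125
(2/3) * 125 = 83.333333
V = 83.333333 * pi
V = 261.8
261.8 cm^3


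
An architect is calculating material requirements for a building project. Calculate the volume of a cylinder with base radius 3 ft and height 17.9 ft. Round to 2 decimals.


Shape: cylinder
Radius r = 3 ft, Height h = 17.9 ft
Formula: V = pi * r^2 * h
r^2 = 9
V = pi * 9 * 17.9
V = 161.1 * pi
V = 506.11
506.11 ft^3


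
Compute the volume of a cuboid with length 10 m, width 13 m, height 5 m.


Shape: rectangular prism
l = 10 m, w = 13 m, h = 5 m
Formula: V = l * w * h
V = 10 * 13 * 5
V = 130 * 5
V = 650
650 m^3


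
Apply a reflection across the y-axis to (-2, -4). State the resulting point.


Transformation: reflection
Original point: (-2, -4)
Rule for reflection over the y-axis: (x, y) -> (-x, y)
Apply: (-2, -4) -> (2, -4)
(2, -4)


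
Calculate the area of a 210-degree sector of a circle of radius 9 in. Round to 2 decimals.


Shape: circular sector
Radius r = 9 in, Angle = 210 degrees
Formula: A = (angle/360) * pi * r^2
r^2 = 81
Fraction of circle = 210/360
A = (210/360) * pi * 81
A = 47.25 * pi
A = 148.44
148.44 in^2


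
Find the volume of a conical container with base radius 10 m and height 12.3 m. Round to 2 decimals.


Shape: cone
Radius r = 10 m, Height h = 12.3 m
Formula: V = (1/3) * pi * r^2 * h
r^2 = 100
pi * r^2 * h = pi * 100 * 12.3 = 1230 * pi
V = 1230 * pi / 3
V = 1288.05
1288.05 m^3


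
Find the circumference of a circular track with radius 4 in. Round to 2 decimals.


Shape: circle
Radius r = 4 in
Formula: C = 2 * pi * r
C = 2 * pi * 4
C = 8 * pi
C = 25.13
25.13 in


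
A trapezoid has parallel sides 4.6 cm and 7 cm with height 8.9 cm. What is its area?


Shape: trapezoid
Parallel sides a = 4.6 cm, b = 7 cm; Height h = 8.9 cm
Formula: A = (a + b) * h / 2
a + b = 4.6 + 7 = 11.6
A = 11.6 * 8.9 / 2
A = 103.24 / 2
A = 51.62
51.62 cm^2


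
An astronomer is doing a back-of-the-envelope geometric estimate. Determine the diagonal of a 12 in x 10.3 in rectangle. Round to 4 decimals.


Shape: rectangle (diagonal via Pythagoras)
Sides: 12 in and 10.3 in
Formula: d = sqrt(l^2 + w^2)
l^2 = 144, w^2 = 106.09
l^2 + w^2 = 250.09
d = sqrt(250.09)
d = 15.8142
15.8142 in


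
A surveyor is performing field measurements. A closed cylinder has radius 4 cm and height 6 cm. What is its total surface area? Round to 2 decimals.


Shape: closed cylinder
Radius r = 4 cm, Height h = 6 cm
Formula: SA = 2*pi*r^2 + 2*pi*r*h = 2*pi*r*(r + h)
r + h = 10
2 * r * (r + h) = 2 * 4 * 10 = 80
SA = 80 * pi
SA = 251.33
251.33 cm^2


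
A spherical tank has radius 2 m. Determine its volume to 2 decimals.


Shape: sphere
Radius r = 2 m
Formula: V = (4/3) * pi * r^3
r^3 = 8
(4/3) * 8 = 10.666667
V = 10.666667 * pi
V = 33.51
33.51 m^3


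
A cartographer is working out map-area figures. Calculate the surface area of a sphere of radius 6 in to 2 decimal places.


Shape: sphere
Radius r = 6 in
Formula: SA = 4 * pi * r^2
r^2 = 36
SA = 4 * pi * 36
SA = 144 * pi
SA = 452.39
452.39 in^2


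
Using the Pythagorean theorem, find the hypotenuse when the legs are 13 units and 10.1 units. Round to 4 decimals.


Shape: right triangle
Legs a = 13 units, b = 10.1 units
Formula: c = sqrt(a^2 + b^2)
a^2 = 169, b^2 = 102.01
a^2 + b^2 = 271.01
c = sqrt(271.01)
c = 16.4624
16.4624 units


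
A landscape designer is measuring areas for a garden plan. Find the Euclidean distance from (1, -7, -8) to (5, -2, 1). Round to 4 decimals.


3D distance between two points
P1 = (1, -7, -8), P2 = (5, -2, 1)
Formula: d = sqrt((x2-x1)^2 + (y2-y1)^2 + (z2-z1)^2)
dx = 5 - 1 = 4
dy = -2 - -7 = 5
dz = 1 - -8 = 9
dx^2 + dy^2 + dz^2 = 16 + 25 + 81 = 122
d = sqrt(122)
d = 11.0454
11.0454 units


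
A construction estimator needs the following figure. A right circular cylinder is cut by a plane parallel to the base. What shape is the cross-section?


Solid: right circular cylinder
Cutting plane: parallel to the base
Visualize the intersection of the plane with the solid's surface.
The boundary of the cut region is a circle.
circle


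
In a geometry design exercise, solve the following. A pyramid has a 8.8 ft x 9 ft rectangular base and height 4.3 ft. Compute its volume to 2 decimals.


Shape: rectangular pyramid
Base: 8.8 ft x 9 ft, Height h = 4.3 ft
Formula: V = (1/3) * base_area * h
base_area = 8.8 * 9 = 79.2
base_area * h = 79.2 * 4.3 = 340.56
V = 340.56 / 3
V = 113.52
113.52 ft^3


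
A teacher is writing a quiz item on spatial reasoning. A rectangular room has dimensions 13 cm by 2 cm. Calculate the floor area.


Shape: rectangle
Length l = 13 cm, Width w = 2 cm
Formula: A = l * w
A = 13 * 2
A = 26
26 cm^2


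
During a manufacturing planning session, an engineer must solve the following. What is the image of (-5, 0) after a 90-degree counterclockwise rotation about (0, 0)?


Transformation: rotation about the origin
Original point: (-5, 0)
Rule for 90 deg counterclockwise: (x, y) -> (-y, x)
Apply: (-5, 0) -> (0, -5)
(0, -5)


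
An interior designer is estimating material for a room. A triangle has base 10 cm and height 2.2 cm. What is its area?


Shape: triangle
Base b = 10 cm, Height h = 2.2 cm
Formula: A = (1/2) * b * h
A = 0.5 * 10 * 2.2
A = 0.5 * 22
A = 11
11 cm^2


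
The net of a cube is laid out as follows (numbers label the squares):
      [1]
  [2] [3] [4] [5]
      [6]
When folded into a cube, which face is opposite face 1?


Net: cross layout. Take square 3 as the base (bottom).
Fold the four squares in the horizontal row up around 3: 2 -> left, 4 -> right, 5 wraps to the top.
Fold 1 and 6 up from 3: 1 -> back, 6 -> front.
Opposite pairs are therefore: (1, 6), (2, 4), (3, 5).
Face 1 is opposite face 6.
face 6


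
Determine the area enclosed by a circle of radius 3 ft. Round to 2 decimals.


Shape: circle
Radius r = 3 ft
Formula: A = pi * r^2
r^2 = 3^2 = 9
A = pi * 9
A = 28.27
28.27 ft^2


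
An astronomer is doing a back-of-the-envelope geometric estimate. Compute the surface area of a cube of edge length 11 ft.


Shape: cube
Side s = 11 ft
A cube has 6 square faces.
Formula: SA = 6 * s^2
s^2 = 121
SA = 6 * 121
SA = 726
726 ft^2


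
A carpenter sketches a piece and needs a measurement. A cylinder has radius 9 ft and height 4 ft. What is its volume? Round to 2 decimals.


Shape: cylinder
Radius r = 9 ft, Height h = 4 ft
Formula: V = pi * r^2 * h
r^2 = 81
V = pi * 81 * 4
V = 324 * pi
V = 1017.88
1017.88 ft^3


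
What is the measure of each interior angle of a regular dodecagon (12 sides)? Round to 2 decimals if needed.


Shape: regular dodecagon (12 sides)
Formula: interior angle = (n - 2) * 180 / n
(n - 2) = 10
(n - 2) * 180 = 1800
angle = 1800 / 12
angle = 150
150 degrees


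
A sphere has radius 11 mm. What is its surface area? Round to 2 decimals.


Shape: sphere
Radius r = 11 mm
Formula: SA = 4 * pi * r^2
r^2 = 121
SA = 4 * pi * 121
SA = 484 * pi
SA = 1520.53
1520.53 mm^2


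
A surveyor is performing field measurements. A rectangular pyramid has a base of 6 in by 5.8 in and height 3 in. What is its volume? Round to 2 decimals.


Shape: rectangular pyramid
Base: 6 in x 5.8 in, Height h = 3 in
Formula: V = (1/3) * base_area * h
base_area = 6 * 5.8 = 34.8
base_area * h = 34.8 * 3 = 104.4
V = 104.4 / 3
V = 34.8
34.8 in^3


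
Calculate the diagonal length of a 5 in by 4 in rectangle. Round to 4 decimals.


Shape: rectangle (diagonal via Pythagoras)
Sides: 5 in and 4 in
Formula: d = sqrt(l^2 + w^2)
l^2 = 25, w^2 = 16
l^2 + w^2 = 41
d = sqrt(41)
d = 6.4031
6.4031 in


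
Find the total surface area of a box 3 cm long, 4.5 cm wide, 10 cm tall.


Shape: rectangular prism
l = 3 cm, w = 4.5 cm, h = 10 cm
Formula: SA = 2(lw + lh + wh)
lw = 13.5, lh = 30, wh = 45
lw + lh + wh = 88.5
SA = 2 * 88.5
SA = 177
177 cm^2


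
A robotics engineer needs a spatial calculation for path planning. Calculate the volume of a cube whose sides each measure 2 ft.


Shape: cube
Side s = 2 ft
Formula: V = s^3
V = 2 * 2 * 2
V = 4 * 2
V = 8
8 ft^3


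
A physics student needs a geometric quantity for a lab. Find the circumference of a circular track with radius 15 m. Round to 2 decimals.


Shape: circle
Radius r = 15 m
Formula: C = 2 * pi * r
C = 2 * pi * 15
C = 30 * pi
C = 94.25
94.25 m


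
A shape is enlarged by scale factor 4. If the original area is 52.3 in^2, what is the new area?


Linear scale factor k = 4
Original area = 52.3 in^2
Rule: under a linear scaling by k, areas scale by k^2.
k^2 = 4^2 = 16
New area = 52.3 * 16
New area = 836.8
836.8 in^2


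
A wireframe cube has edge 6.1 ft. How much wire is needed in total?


Shape: cube
Side s = 6.1 ft
A cube has 12 edges, all equal.
Formula: total edge length = 12 * s
Total = 12 * 6.1
Total = 73.2
73.2 ft


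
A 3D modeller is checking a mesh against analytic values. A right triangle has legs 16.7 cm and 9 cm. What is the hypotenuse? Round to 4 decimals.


Shape: right triangle
Legs a = 16.7 cm, b = 9 cm
Formula: c = sqrt(a^2 + b^2)
a^2 = 278.89, b^2 = 81
a^2 + b^2 = 359.89
c = sqrt(359.89)
c = 18.9708
18.9708 cm


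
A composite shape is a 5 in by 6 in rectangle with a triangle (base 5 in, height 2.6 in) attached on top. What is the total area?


Composite shape: rectangle + triangle
Rectangle area = 5 * 6 = 30
Triangle area = 0.5 * 5 * 2.6 = 6.5
Total = 30 + 6.5
Total = 36.5
36.5 in^2


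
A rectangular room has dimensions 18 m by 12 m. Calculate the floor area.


Shape: rectangle
Length l = 18 m, Width w = 12 m
Formula: A = l * w
A = 18 * 12
A = 216
216 m^2


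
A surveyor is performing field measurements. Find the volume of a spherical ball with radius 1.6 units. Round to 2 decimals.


Shape: sphere
Radius r = 1.6 units
Formula: V = (4/3) * pi * r^3
r^3 = 4.096
(4/3) * 4.096 = 5.461333
V = 5.461333 * pi
V = 17.16
17.16 units^3


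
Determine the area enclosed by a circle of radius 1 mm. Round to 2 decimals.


Shape: circle
Radius r = 1 mm
Formula: A = pi * r^2
r^2 = 1^2 = 1
A = pi * 1
A = 3.14
3.14 mm^2


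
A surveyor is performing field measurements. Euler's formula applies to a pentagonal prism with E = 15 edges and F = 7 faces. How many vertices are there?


Polyhedron: pentagonal prism
Euler's formula for convex polyhedra: V - E + F = 2
Given: E = 15 edges and F = 7 faces
Solve for V:
V = 2 + E - F = 2 + 15 - 7 = 10
10 vertices


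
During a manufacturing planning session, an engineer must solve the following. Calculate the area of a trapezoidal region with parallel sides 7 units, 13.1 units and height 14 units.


Shape: trapezoid
Parallel sides a = 7 units, b = 13.1 units; Height h = 14 units
Formula: A = (a + b) * h / 2
a + b = 7 + 13.1 = 20.1
A = 20.1 * 14 / 2
A = 281.4 / 2
A = 140.7
140.7 units^2


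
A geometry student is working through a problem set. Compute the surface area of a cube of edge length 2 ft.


Shape: cube
Side s = 2 ft
A cube has 6 square faces.
Formula: SA = 6 * s^2
s^2 = 4
SA = 6 * 4
SA = 24
24 ft^2


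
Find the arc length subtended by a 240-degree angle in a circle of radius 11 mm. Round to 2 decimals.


Shape: circular arc
Radius r = 11 mm, Angle = 240 degrees
Formula: L = (angle/360) * 2 * pi * r
2 * pi * r = 22 * pi
L = (240/360) * 22 * pi
L = 14.666667 * pi
L = 46.08
46.08 mm


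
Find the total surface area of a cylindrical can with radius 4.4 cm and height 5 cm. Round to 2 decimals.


Shape: closed cylinder
Radius r = 4.4 cm, Height h = 5 cm
Formula: SA = 2*pi*r^2 + 2*pi*r*h = 2*pi*r*(r + h)
r + h = 9.4
2 * r * (r + h) = 2 * 4.4 * 9.4 = 82.72
SA = 82.72 * pi
SA = 259.87
259.87 cm^2


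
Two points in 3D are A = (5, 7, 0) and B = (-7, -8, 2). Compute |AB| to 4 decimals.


3D distance between two points
P1 = (5, 7, 0), P2 = (-7, -8, 2)
Formula: d = sqrt((x2-x1)^2 + (y2-y1)^2 + (z2-z1)^2)
dx = -7 - 5 = -12
dy = -8 - 7 = -15
dz = 2 - 0 = 2
dx^2 + dy^2 + dz^2 = 144 + 225 + 4 = 373
d = sqrt(373)
d = 19.3132
19.3132 units


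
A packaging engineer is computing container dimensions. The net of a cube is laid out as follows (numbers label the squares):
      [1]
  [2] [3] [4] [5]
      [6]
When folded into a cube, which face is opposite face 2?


Net: cross layout. Take square 3 as the base (bottom).
Fold the four squares in the horizontal row up around 3: 2 -> left, 4 -> right, 5 wraps to the top.
Fold 1 and 6 up from 3: 1 -> back, 6 -> front.
Opposite pairs are therefore: (1, 6), (2, 4), (3, 5).
Face 2 is opposite face 4.
face 4


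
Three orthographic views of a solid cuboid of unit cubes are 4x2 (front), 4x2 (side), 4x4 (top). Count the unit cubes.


Orthographic views of a solid rectangular block:
Front view 4 x 2 -> length = 4, height = 2
Side view 4 x 2 -> width = 4, height = 2 (consistent)
Top view 4 x 4 -> confirms length = 4, width = 4
The block is 4 x 4 x 2.
Total unit cubes = 4 * 4 * 2 = 32
32 unit cubes


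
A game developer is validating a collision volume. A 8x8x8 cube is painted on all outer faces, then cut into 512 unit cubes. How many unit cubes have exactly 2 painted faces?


Large cube: 8 x 8 x 8, cut into unit cubes.
n = 8, so n - 2 = 6
Cubes with 2 painted faces lie along the edges, excluding corners.
A cube has 12 edges; each contributes (n - 2) = 6 such cubes.
Count = 12 * 6 = 72
72 unit cubes


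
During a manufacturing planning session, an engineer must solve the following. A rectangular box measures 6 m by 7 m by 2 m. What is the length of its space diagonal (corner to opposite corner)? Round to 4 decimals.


Shape: rectangular box (space diagonal)
l = 6 m, w = 7 m, h = 2 m
Visualize: the diagonal of the base, then a right triangle with that diagonal and the height.
Formula: d = sqrt(l^2 + w^2 + h^2)
l^2 + w^2 + h^2 = 36 + 49 + 4 = 89
d = sqrt(89)
d = 9.434
9.434 m


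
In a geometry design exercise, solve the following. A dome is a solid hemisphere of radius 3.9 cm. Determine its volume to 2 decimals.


Shape: hemisphere (half of a sphere)
Radius r = 3.9 cm
Formula: V = (1/2) * (4/3) * pi * r^3 = (2/3) * pi * r^3
r^3 = 59.319
(2/3) * 59.319 = 39.546
V = 39.546 * pi
V = 124.24
124.24 cm^3


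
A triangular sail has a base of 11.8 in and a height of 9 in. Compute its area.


Shape: triangle
Base b = 11.8 in, Height h = 9 in
Formula: A = (1/2) * b * h
A = 0.5 * 11.8 * 9
A = 0.5 * 106.2
A = 53.1
53.1 in^2


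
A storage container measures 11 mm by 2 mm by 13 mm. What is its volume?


Shape: rectangular prism
l = 11 mm, w = 2 mm, h = 13 mm
Formula: V = l * w * h
V = 11 * 2 * 13
V = 22 * 13
V = 286
286 mm^3


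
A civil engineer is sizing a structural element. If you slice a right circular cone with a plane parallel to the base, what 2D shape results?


Solid: right circular cone
Cutting plane: parallel to the base
Visualize the intersection of the plane with the solid's surface.
The boundary of the cut region is a circle.
circle


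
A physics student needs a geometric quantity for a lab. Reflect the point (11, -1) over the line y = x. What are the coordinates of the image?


Transformation: reflection
Original point: (11, -1)
Rule for reflection over y = x: (x, y) -> (y, x)
Apply: (11, -1) -> (-1, 11)
(-1, 11)


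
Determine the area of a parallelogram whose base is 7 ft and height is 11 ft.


Shape: parallelogram
Base b = 7 ft, Height h = 11 ft
Formula: A = b * h
A = 7 * 11
A = 77
77 ft^2


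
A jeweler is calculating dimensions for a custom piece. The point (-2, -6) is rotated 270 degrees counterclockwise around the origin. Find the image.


Transformation: rotation about the origin
Original point: (-2, -6)
Rule for 270 deg counterclockwise: (x, y) -> (y, -x)
Apply: (-2, -6) -> (-6, 2)
(-6, 2)


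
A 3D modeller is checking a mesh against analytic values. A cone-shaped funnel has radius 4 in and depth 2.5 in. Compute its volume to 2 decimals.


Shape: cone
Radius r = 4 in, Height h = 2.5 in
Formula: V = (1/3) * pi * r^2 * h
r^2 = 16
pi * r^2 * h = pi * 16 * 2.5 = 40 * pi
V = 40 * pi / 3
V = 41.89
41.89 in^3


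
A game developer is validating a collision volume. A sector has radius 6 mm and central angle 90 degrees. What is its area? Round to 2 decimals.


Shape: circular sector
Radius r = 6 mm, Angle = 90 degrees
Formula: A = (angle/360) * pi * r^2
r^2 = 36
Fraction of circle = 90/360
A = (90/360) * pi * 36
A = 9 * pi
A = 28.27
28.27 mm^2


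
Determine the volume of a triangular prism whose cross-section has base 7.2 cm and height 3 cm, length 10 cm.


Shape: triangular prism
Triangle base = 7.2 cm, triangle height = 3 cm, prism length L = 10 cm
Formula: V = (1/2 * b * h_tri) * L
Cross-section area = 0.5 * 7.2 * 3 = 10.8
V = 10.8 * 10
V = 108
108 cm^3


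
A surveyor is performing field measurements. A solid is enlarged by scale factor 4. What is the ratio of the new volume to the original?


Linear scale factor k = 4
Rule: under a linear scaling by k, volumes scale by k^3.
k^3 = 4 * 4 * 4
k^3 = 16 * 4
k^3 = 64
Volume scales by a factor of 64.
64 (dimensionless)


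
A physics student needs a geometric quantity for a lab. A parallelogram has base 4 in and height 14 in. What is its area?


Shape: parallelogram
Base b = 4 in, Height h = 14 in
Formula: A = b * h
A = 4 * 14
A = 56
56 in^2


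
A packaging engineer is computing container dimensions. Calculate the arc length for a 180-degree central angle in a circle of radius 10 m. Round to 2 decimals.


Shape: circular arc
Radius r = 10 m, Angle = 180 degrees
Formula: L = (angle/360) * 2 * pi * r
2 * pi * r = 20 * pi
L = (180/360) * 20 * pi
L = 10 * pi
L = 31.42
31.42 m


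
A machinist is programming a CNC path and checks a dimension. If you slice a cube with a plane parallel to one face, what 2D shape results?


Solid: cube
Cutting plane: parallel to one face
Visualize the intersection of the plane with the solid's surface.
The boundary of the cut region is a square.
square


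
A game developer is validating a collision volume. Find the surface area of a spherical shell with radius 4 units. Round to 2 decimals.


Shape: sphere
Radius r = 4 units
Formula: SA = 4 * pi * r^2
r^2 = 16
SA = 4 * pi * 16
SA = 64 * pi
SA = 201.06
201.06 units^2


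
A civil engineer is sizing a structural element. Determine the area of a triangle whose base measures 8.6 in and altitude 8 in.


Shape: triangle
Base b = 8.6 in, Height h = 8 in
Formula: A = (1/2) * b * h
A = 0.5 * 8.6 * 8
A = 0.5 * 68.8
A = 34.4
34.4 in^2


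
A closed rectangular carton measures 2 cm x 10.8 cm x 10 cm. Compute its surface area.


Shape: rectangular prism
l = 2 cm, w = 10.8 cm, h = 10 cm
Formula: SA = 2(lw + lh + wh)
lw = 21.6, lh = 20, wh = 108
lw + lh + wh = 149.6
SA = 2 * 149.6
SA = 299.2
299.2 cm^2


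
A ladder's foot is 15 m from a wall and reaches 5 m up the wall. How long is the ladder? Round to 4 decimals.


Shape: right triangle
Legs a = 15 m, b = 5 m
Formula: c = sqrt(a^2 + b^2)
a^2 = 225, b^2 = 25
a^2 + b^2 = 250
c = sqrt(250)
c = 15.8114
15.8114 m


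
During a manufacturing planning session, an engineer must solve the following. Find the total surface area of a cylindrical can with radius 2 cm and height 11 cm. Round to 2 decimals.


Shape: closed cylinder
Radius r = 2 cm, Height h = 11 cm
Formula: SA = 2*pi*r^2 + 2*pi*r*h = 2*pi*r*(r + h)
r + h = 13
2 * r * (r + h) = 2 * 2 * 13 = 52
SA = 52 * pi
SA = 163.36
163.36 cm^2


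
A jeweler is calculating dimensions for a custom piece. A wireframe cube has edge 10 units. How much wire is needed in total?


Shape: cube
Side s = 10 units
A cube has 12 edges, all equal.
Formula: total edge length = 12 * s
Total = 12 * 10
Total = 120
120 units


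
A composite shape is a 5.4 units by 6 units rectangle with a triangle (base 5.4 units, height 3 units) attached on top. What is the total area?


Composite shape: rectangle + triangle
Rectangle area = 5.4 * 6 = 32.4
Triangle area = 0.5 * 5.4 * 3 = 8.1
Total = 32.4 + 8.1
Total = 40.5
40.5 units^2


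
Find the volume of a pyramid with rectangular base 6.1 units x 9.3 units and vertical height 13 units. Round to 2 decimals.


Shape: rectangular pyramid
Base: 6.1 units x 9.3 units, Height h = 13 units
Formula: V = (1/3) * base_area * h
base_area = 6.1 * 9.3 = 56.73
base_area * h = 56.73 * 13 = 737.49
V = 737.49 / 3
V = 245.83
245.83 units^3


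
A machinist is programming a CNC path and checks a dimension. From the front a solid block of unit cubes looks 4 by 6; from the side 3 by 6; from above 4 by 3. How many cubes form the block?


Orthographic views of a solid rectangular block:
Front view 4 x 6 -> length = 4, height = 6
Side view 3 x 6 -> width = 3, height = 6 (consistent)
Top view 4 x 3 -> confirms length = 4, width = 3
The block is 4 x 3 x 6.
Total unit cubes = 4 * 3 * 6 = 72
72 unit cubes


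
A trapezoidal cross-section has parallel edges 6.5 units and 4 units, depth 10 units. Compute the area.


Shape: trapezoid
Parallel sides a = 6.5 units, b = 4 units; Height h = 10 units
Formula: A = (a + b) * h / 2
a + b = 6.5 + 4 = 10.5
A = 10.5 * 10 / 2
A = 105 / 2
A = 52.5
52.5 units^2


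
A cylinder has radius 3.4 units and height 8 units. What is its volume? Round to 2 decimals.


Shape: cylinder
Radius r = 3.4 units, Height h = 8 units
Formula: V = pi * r^2 * h
r^2 = 11.56
V = pi * 11.56 * 8
V = 92.48 * pi
V = 290.53
290.53 units^3


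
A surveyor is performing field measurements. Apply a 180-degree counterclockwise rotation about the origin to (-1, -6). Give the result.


Transformation: rotation about the origin
Original point: (-1, -6)
Rule for 180 deg: (x, y) -> (-x, -y)
Apply: (-1, -6) -> (1, 6)
(1, 6)


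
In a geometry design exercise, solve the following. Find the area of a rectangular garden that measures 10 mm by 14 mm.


Shape: rectangle
Length l = 10 mm, Width w = 14 mm
Formula: A = l * w
A = 10 * 14
A = 140
140 mm^2


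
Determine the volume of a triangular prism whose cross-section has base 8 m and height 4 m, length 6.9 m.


Shape: triangular prism
Triangle base = 8 m, triangle height = 4 m, prism length L = 6.9 m
Formula: V = (1/2 * b * h_tri) * L
Cross-section area = 0.5 * 8 * 4 = 16
V = 16 * 6.9
V = 110.4
110.4 m^3


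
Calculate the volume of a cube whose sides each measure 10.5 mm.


Shape: cube
Side s = 10.5 mm
Formula: V = s^3
V = 10.5 * 10.5 * 10.5
V = 110.25 * 10.5
V = 1157.625
1157.625 mm^3


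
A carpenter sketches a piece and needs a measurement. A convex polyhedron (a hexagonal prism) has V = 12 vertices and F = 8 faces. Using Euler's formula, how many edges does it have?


Polyhedron: hexagonal prism
Euler's formula for convex polyhedra: V - E + F = 2
Given: V = 12 vertices and F = 8 faces
Solve for E:
E = V + F - 2 = 12 + 8 - 2 = 18
18 edges


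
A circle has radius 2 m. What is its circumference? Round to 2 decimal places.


Shape: circle
Radius r = 2 m
Formula: C = 2 * pi * r
C = 2 * pi * 2
C = 4 * pi
C = 12.57
12.57 m


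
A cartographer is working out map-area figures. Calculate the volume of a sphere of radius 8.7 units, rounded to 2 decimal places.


Shape: sphere
Radius r = 8.7 units
Formula: V = (4/3) * pi * r^3
r^3 = 658.503
(4/3) * 658.503 = 878.004
V = 878.004 * pi
V = 2758.33
2758.33 units^3


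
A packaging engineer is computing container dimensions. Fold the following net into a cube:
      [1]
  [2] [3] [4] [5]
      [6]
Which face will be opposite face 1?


Net: cross layout. Take square 3 as the base (bottom).
Fold the four squares in the horizontal row up around 3: 2 -> left, 4 -> right, 5 wraps to the top.
Fold 1 and 6 up from 3: 1 -> back, 6 -> front.
Opposite pairs are therefore: (1, 6), (2, 4), (3, 5).
Face 1 is opposite face 6.
face 6


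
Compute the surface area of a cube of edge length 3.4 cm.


Shape: cube
Side s = 3.4 cm
A cube has 6 square faces.
Formula: SA = 6 * s^2
s^2 = 11.56
SA = 6 * 11.56
SA = 69.36
69.36 cm^2


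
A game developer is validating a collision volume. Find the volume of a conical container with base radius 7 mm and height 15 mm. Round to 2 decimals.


Shape: cone
Radius r = 7 mm, Height h = 15 mm
Formula: V = (1/3) * pi * r^2 * h
r^2 = 49
pi * r^2 * h = pi * 49 * 15 = 735 * pi
V = 735 * pi / 3
V = 769.69
769.69 mm^3


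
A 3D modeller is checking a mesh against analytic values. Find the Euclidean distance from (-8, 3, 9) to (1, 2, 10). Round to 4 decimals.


3D distance between two points
P1 = (-8, 3, 9), P2 = (1, 2, 10)
Formula: d = sqrt((x2-x1)^2 + (y2-y1)^2 + (z2-z1)^2)
dx = 1 - -8 = 9
dy = 2 - 3 = -1
dz = 10 - 9 = 1
dx^2 + dy^2 + dz^2 = 81 + 1 + 1 = 83
d = sqrt(83)
d = 9.1104
9.1104 units


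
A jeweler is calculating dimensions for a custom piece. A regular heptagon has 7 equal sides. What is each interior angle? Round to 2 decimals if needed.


Shape: regular heptagon (7 sides)
Formula: interior angle = (n - 2) * 180 / n
(n - 2) = 5
(n - 2) * 180 = 900
angle = 900 / 7
angle = 128.57
128.57 degrees


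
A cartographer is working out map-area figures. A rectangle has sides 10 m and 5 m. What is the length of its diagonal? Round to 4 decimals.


Shape: rectangle (diagonal via Pythagoras)
Sides: 10 m and 5 m
Formula: d = sqrt(l^2 + w^2)
l^2 = 100, w^2 = 25
l^2 + w^2 = 125
d = sqrt(125)
d = 11.1803
11.1803 m


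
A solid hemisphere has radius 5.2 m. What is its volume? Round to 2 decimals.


Shape: hemisphere (half of a sphere)
Radius r = 5.2 m
Formula: V = (1/2) * (4/3) * pi * r^3 = (2/3) * pi * r^3
r^3 = 140.608
(2/3) * 140.608 = 93.738667
V = 93.738667 * pi
V = 294.49
294.49 m^3


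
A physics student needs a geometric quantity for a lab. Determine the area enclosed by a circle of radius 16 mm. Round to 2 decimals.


Shape: circle
Radius r = 16 mm
Formula: A = pi * r^2
r^2 = 16^2 = 256
A = pi * 256
A = 804.25
804.25 mm^2


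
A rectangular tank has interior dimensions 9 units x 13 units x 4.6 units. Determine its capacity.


Shape: rectangular prism
l = 9 units, w = 13 units, h = 4.6 units
Formula: V = l * w * h
V = 9 * 13 * 4.6
V = 117 * 4.6
V = 538.2
538.2 units^3


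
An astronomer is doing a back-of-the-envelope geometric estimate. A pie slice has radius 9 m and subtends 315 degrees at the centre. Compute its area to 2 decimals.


Shape: circular sector
Radius r = 9 m, Angle = 315 degrees
Formula: A = (angle/360) * pi * r^2
r^2 = 81
Fraction of circle = 315/360
A = (315/360) * pi * 81
A = 70.875 * pi
A = 222.66
222.66 m^2


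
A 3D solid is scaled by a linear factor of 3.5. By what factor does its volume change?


Linear scale factor k = 3.5
Rule: under a linear scaling by k, volumes scale by k^3.
k^3 = 3.5 * 3.5 * 3.5
k^3 = 12.25 * 3.5
k^3 = 42.875
Volume scales by a factor of 42.875.
42.875 (dimensionless)


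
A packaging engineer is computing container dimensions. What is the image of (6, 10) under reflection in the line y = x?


Transformation: reflection
Original point: (6, 10)
Rule for reflection over y = x: (x, y) -> (y, x)
Apply: (6, 10) -> (10, 6)
(10, 6)


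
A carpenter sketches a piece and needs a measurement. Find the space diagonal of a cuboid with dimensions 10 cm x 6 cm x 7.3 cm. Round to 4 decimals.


Shape: rectangular box (space diagonal)
l = 10 cm, w = 6 cm, h = 7.3 cm
Visualize: the diagonal of the base, then a right triangle with that diagonal and the height.
Formula: d = sqrt(l^2 + w^2 + h^2)
l^2 + w^2 + h^2 = 100 + 36 + 53.29 = 189.29
d = sqrt(189.29)
d = 13.7583
13.7583 cm


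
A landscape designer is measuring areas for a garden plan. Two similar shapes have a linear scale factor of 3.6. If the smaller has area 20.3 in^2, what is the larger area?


Linear scale factor k = 3.6
Original area = 20.3 in^2
Rule: under a linear scaling by k, areas scale by k^2.
k^2 = 3.6^2 = 12.96
New area = 20.3 * 12.96
New area = 263.088
263.088 in^2


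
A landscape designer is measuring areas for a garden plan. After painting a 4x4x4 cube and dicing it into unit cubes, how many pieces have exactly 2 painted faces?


Large cube: 4 x 4 x 4, cut into unit cubes.
n = 4, so n - 2 = 2
Cubes with 2 painted faces lie along the edges, excluding corners.
A cube has 12 edges; each contributes (n - 2) = 2 such cubes.
Count = 12 * 2 = 24
24 unit cubes


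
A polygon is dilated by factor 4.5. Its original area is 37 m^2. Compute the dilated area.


Linear scale factor k = 4.5
Original area = 37 m^2
Rule: under a linear scaling by k, areas scale by k^2.
k^2 = 4.5^2 = 20.25
New area = 37 * 20.25
New area = 749.25
749.25 m^2


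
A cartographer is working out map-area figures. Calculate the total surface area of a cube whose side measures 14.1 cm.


Shape: cube
Side s = 14.1 cm
A cube has 6 square faces.
Formula: SA = 6 * s^2
s^2 = 198.81
SA = 6 * 198.81
SA = 1192.86
1192.86 cm^2


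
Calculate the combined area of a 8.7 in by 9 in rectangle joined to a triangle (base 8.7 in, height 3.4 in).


Composite shape: rectangle + triangle
Rectangle area = 8.7 * 9 = 78.3
Triangle area = 0.5 * 8.7 * 3.4 = 14.79
Total = 78.3 + 14.79
Total = 93.09
93.09 in^2


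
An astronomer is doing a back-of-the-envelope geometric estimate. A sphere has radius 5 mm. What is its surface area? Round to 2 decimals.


Shape: sphere
Radius r = 5 mm
Formula: SA = 4 * pi * r^2
r^2 = 25
SA = 4 * pi * 25
SA = 100 * pi
SA = 314.16
314.16 mm^2


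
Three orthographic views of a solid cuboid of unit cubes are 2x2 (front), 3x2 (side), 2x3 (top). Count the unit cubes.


Orthographic views of a solid rectangular block:
Front view 2 x 2 -> length = 2, height = 2
Side view 3 x 2 -> width = 3, height = 2 (consistent)
Top view 2 x 3 -> confirms length = 2, width = 3
The block is 2 x 3 x 2.
Total unit cubes = 2 * 3 * 2 = 12
12 unit cubes


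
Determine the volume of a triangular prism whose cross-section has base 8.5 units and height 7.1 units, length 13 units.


Shape: triangular prism
Triangle base = 8.5 units, triangle height = 7.1 units, prism length L = 13 units
Formula: V = (1/2 * b * h_tri) * L
Cross-section area = 0.5 * 8.5 * 7.1 = 30.175
V = 30.175 * 13
V = 392.275
392.275 units^3


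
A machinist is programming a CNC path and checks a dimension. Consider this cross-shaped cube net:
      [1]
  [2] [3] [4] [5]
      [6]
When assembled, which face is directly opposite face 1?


Net: cross layout. Take square 3 as the base (bottom).
Fold the four squares in the horizontal row up around 3: 2 -> left, 4 -> right, 5 wraps to the top.
Fold 1 and 6 up from 3: 1 -> back, 6 -> front.
Opposite pairs are therefore: (1, 6), (2, 4), (3, 5).
Face 1 is opposite face 6.
face 6


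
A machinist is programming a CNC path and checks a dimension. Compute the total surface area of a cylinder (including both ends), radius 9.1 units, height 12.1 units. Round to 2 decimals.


Shape: closed cylinder
Radius r = 9.1 units, Height h = 12.1 units
Formula: SA = 2*pi*r^2 + 2*pi*r*h = 2*pi*r*(r + h)
r + h = 21.2
2 * r * (r + h) = 2 * 9.1 * 21.2 = 385.84
SA = 385.84 * pi
SA = 1212.15
1212.15 units^2


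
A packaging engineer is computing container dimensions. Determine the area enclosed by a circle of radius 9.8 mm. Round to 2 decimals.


Shape: circle
Radius r = 9.8 mm
Formula: A = pi * r^2
r^2 = 9.8^2 = 96.04
A = pi * 96.04
A = 301.72
301.72 mm^2


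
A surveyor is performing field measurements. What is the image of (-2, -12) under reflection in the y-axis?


Transformation: reflection
Original point: (-2, -12)
Rule for reflection over the y-axis: (x, y) -> (-x, y)
Apply: (-2, -12) -> (2, -12)
(2, -12)


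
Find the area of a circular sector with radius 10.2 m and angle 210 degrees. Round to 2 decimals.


Shape: circular sector
Radius r = 10.2 m, Angle = 210 degrees
Formula: A = (angle/360) * pi * r^2
r^2 = 104.04
Fraction of circle = 210/360
A = (210/360) * pi * 104.04
A = 60.69 * pi
A = 190.66
190.66 m^2


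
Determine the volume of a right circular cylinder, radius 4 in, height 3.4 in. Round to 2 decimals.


Shape: cylinder
Radius r = 4 in, Height h = 3.4 in
Formula: V = pi * r^2 * h
r^2 = 16
V = pi * 16 * 3.4
V = 54.4 * pi
V = 170.9
170.9 in^3


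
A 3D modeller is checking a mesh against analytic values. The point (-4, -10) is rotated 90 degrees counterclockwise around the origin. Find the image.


Transformation: rotation about the origin
Original point: (-4, -10)
Rule for 90 deg counterclockwise: (x, y) -> (-y, x)
Apply: (-4, -10) -> (10, -4)
(10, -4)


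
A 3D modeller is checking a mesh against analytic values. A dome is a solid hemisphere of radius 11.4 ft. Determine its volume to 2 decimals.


Shape: hemisphere (half of a sphere)
Radius r = 11.4 ft
Formula: V = (1/2) * (4/3) * pi * r^3 = (2/3) * pi * r^3
r^3 = 1481.544
(2/3) * 1481.544 = 987.696
V = 987.696 * pi
V = 3102.94
3102.94 ft^3


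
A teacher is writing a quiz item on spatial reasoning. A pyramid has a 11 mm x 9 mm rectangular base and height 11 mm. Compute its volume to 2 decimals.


Shape: rectangular pyramid
Base: 11 mm x 9 mm, Height h = 11 mm
Formula: V = (1/3) * base_area * h
base_area = 11 * 9 = 99
base_area * h = 99 * 11 = 1089
V = 1089 / 3
V = 363
363 mm^3


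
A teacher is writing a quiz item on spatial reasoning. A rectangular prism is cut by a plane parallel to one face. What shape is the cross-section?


Solid: rectangular prism
Cutting plane: parallel to one face
Visualize the intersection of the plane with the solid's surface.
The boundary of the cut region is a rectangle.
rectangle


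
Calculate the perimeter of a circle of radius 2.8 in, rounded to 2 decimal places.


Shape: circle
Radius r = 2.8 in
Formula: C = 2 * pi * r
C = 2 * pi * 2.8
C = 5.6 * pi
C = 17.59
17.59 in


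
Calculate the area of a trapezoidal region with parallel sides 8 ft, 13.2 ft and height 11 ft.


Shape: trapezoid
Parallel sides a = 8 ft, b = 13.2 ft; Height h = 11 ft
Formula: A = (a + b) * h / 2
a + b = 8 + 13.2 = 21.2
A = 21.2 * 11 / 2
A = 233.2 / 2
A = 116.6
116.6 ft^2


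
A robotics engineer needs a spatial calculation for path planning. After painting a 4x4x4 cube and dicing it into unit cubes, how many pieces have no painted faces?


Large cube: 4 x 4 x 4, cut into unit cubes.
n = 4, so n - 2 = 2
Unpainted cubes form the interior (n - 2)^3 block.
(n - 2)^3 = 2^3 = 8
8 unit cubes


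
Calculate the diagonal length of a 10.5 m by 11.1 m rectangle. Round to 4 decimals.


Shape: rectangle (diagonal via Pythagoras)
Sides: 10.5 m and 11.1 m
Formula: d = sqrt(l^2 + w^2)
l^2 = 110.25, w^2 = 123.21
l^2 + w^2 = 233.46
d = sqrt(233.46)
d = 15.2794
15.2794 m


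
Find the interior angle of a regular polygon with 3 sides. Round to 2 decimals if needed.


Shape: regular triangle (3 sides)
Formula: interior angle = (n - 2) * 180 / n
(n - 2) = 1
(n - 2) * 180 = 180
angle = 180 / 3
angle = 60
60 degrees


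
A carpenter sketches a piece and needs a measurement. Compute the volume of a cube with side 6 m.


Shape: cube
Side s = 6 m
Formula: V = s^3
V = 6 * 6 * 6
V = 36 * 6
V = 216
216 m^3


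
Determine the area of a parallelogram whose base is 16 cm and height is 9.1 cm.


Shape: parallelogram
Base b = 16 cm, Height h = 9.1 cm
Formula: A = b * h
A = 16 * 9.1
A = 145.6
145.6 cm^2
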